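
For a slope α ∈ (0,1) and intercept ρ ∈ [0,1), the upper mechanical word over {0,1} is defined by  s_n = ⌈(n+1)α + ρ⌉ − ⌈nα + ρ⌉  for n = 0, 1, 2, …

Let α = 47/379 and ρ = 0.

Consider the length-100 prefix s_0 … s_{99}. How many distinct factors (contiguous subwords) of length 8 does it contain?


t_n = ⌈(n·47)/379⌉ for n = 0 … 100:
  n=0…9: ⌈0/379⌉=0 ⌈47/379⌉=1 ⌈94/379⌉=1 ⌈141/379⌉=1 ⌈188/379⌉=1 ⌈235/379⌉=1 ⌈282/379⌉=1 ⌈329/379⌉=1 ⌈376/379⌉=1 ⌈423/379⌉=2
  n=10…19: ⌈470/379⌉=2 ⌈517/379⌉=2 ⌈564/379⌉=2 ⌈611/379⌉=2 ⌈658/379⌉=2 ⌈705/379⌉=2 ⌈752/379⌉=2 ⌈799/379⌉=3 ⌈846/379⌉=3 ⌈893/379⌉=3
  n=20…29: ⌈940/379⌉=3 ⌈987/379⌉=3 ⌈1034/379⌉=3 ⌈1081/379⌉=3 ⌈1128/379⌉=3 ⌈1175/379⌉=4 ⌈1222/379⌉=4 ⌈1269/379⌉=4 ⌈1316/379⌉=4 ⌈1363/379⌉=4
  n=30…39: ⌈1410/379⌉=4 ⌈1457/379⌉=4 ⌈1504/379⌉=4 ⌈1551/379⌉=5 ⌈1598/379⌉=5 ⌈1645/379⌉=5 ⌈1692/379⌉=5 ⌈1739/379⌉=5 ⌈1786/379⌉=5 ⌈1833/379⌉=5
  n=40…49: ⌈1880/379⌉=5 ⌈1927/379⌉=6 ⌈1974/379⌉=6 ⌈2021/379⌉=6 ⌈2068/379⌉=6 ⌈2115/379⌉=6 ⌈2162/379⌉=6 ⌈2209/379⌉=6 ⌈2256/379⌉=6 ⌈2303/379⌉=7
  n=50…59: ⌈2350/379⌉=7 ⌈2397/379⌉=7 ⌈2444/379⌉=7 ⌈2491/379⌉=7 ⌈2538/379⌉=7 ⌈2585/379⌉=7 ⌈2632/379⌉=7 ⌈2679/379⌉=8 ⌈2726/379⌉=8 ⌈2773/379⌉=8
  n=60…69: ⌈2820/379⌉=8 ⌈2867/379⌉=8 ⌈2914/379⌉=8 ⌈2961/379⌉=8 ⌈3008/379⌉=8 ⌈3055/379⌉=9 ⌈3102/379⌉=9 ⌈3149/379⌉=9 ⌈3196/379⌉=9 ⌈3243/379⌉=9
  n=70…79: ⌈3290/379⌉=9 ⌈3337/379⌉=9 ⌈3384/379⌉=9 ⌈3431/379⌉=10 ⌈3478/379⌉=10 ⌈3525/379⌉=10 ⌈3572/379⌉=10 ⌈3619/379⌉=10 ⌈3666/379⌉=10 ⌈3713/379⌉=10
  n=80…89: ⌈3760/379⌉=10 ⌈3807/379⌉=11 ⌈3854/379⌉=11 ⌈3901/379⌉=11 ⌈3948/379⌉=11 ⌈3995/379⌉=11 ⌈4042/379⌉=11 ⌈4089/379⌉=11 ⌈4136/379⌉=11 ⌈4183/379⌉=12
  n=90…99: ⌈4230/379⌉=12 ⌈4277/379⌉=12 ⌈4324/379⌉=12 ⌈4371/379⌉=12 ⌈4418/379⌉=12 ⌈4465/379⌉=12 ⌈4512/379⌉=12 ⌈4559/379⌉=13 ⌈4606/379⌉=13 ⌈4653/379⌉=13
  n=100: ⌈4700/379⌉=13
s_n = t_(n+1) − t_n for n = 0 … 99 gives
prefix = 1000000010000000100000001000000010000000100000001000000010000000100000001000000010000000100000001000
slide a length-8 window over [0..7] … [92..99] (93 windows); first occurrence of each distinct factor:
  [  0..  7] 10000000
  [  1..  8] 00000001
  [  2..  9] 00000010
  [  3.. 10] 00000100
  [  4.. 11] 00001000
  [  5.. 12] 00010000
  [  6.. 13] 00100000
  [  7.. 14] 01000000
  (the other 85 windows repeat one of these)
distinct factors: {00000001, 00000010, 00000100, 00001000, 00010000, 00100000, 01000000, 10000000}
count = 8  (Sturmian bound for length 8 is 9)

8


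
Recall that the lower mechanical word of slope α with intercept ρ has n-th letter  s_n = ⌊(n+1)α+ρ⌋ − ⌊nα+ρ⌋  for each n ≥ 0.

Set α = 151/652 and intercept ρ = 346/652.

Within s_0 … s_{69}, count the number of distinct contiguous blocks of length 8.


t_n = ⌊(n·151+346)/652⌋ for n = 0 … 70:
  n=0…9: ⌊346/652⌋=0 ⌊497/652⌋=0 ⌊648/652⌋=0 ⌊799/652⌋=1 ⌊950/652⌋=1 ⌊1101/652⌋=1 ⌊1252/652⌋=1 ⌊1403/652⌋=2 ⌊1554/652⌋=2 ⌊1705/652⌋=2
  n=10…19: ⌊1856/652⌋=2 ⌊2007/652⌋=3 ⌊2158/652⌋=3 ⌊2309/652⌋=3 ⌊2460/652⌋=3 ⌊2611/652⌋=4 ⌊2762/652⌋=4 ⌊2913/652⌋=4 ⌊3064/652⌋=4 ⌊3215/652⌋=4
  n=20…29: ⌊3366/652⌋=5 ⌊3517/652⌋=5 ⌊3668/652⌋=5 ⌊3819/652⌋=5 ⌊3970/652⌋=6 ⌊4121/652⌋=6 ⌊4272/652⌋=6 ⌊4423/652⌋=6 ⌊4574/652⌋=7 ⌊4725/652⌋=7
  n=30…39: ⌊4876/652⌋=7 ⌊5027/652⌋=7 ⌊5178/652⌋=7 ⌊5329/652⌋=8 ⌊5480/652⌋=8 ⌊5631/652⌋=8 ⌊5782/652⌋=8 ⌊5933/652⌋=9 ⌊6084/652⌋=9 ⌊6235/652⌋=9
  n=40…49: ⌊6386/652⌋=9 ⌊6537/652⌋=10 ⌊6688/652⌋=10 ⌊6839/652⌋=10 ⌊6990/652⌋=10 ⌊7141/652⌋=10 ⌊7292/652⌋=11 ⌊7443/652⌋=11 ⌊7594/652⌋=11 ⌊7745/652⌋=11
  n=50…59: ⌊7896/652⌋=12 ⌊8047/652⌋=12 ⌊8198/652⌋=12 ⌊8349/652⌋=12 ⌊8500/652⌋=13 ⌊8651/652⌋=13 ⌊8802/652⌋=13 ⌊8953/652⌋=13 ⌊9104/652⌋=13 ⌊9255/652⌋=14
  n=60…69: ⌊9406/652⌋=14 ⌊9557/652⌋=14 ⌊9708/652⌋=14 ⌊9859/652⌋=15 ⌊10010/652⌋=15 ⌊10161/652⌋=15 ⌊10312/652⌋=15 ⌊10463/652⌋=16 ⌊10614/652⌋=16 ⌊10765/652⌋=16
  n=70: ⌊10916/652⌋=16
s_n = t_(n+1) − t_n for n = 0 … 69 gives
prefix = 0010001000100010000100010001000010001000100001000100010000100010001000
slide a length-8 window over [0..7] … [62..69] (63 windows); first occurrence of each distinct factor:
  [  0..  7] 00100010
  [  1..  8] 01000100
  [  2..  9] 10001000
  [  3.. 10] 00010001
  [ 11.. 18] 00010000
  [ 12.. 19] 00100001
  [ 13.. 20] 01000010
  [ 14.. 21] 10000100
  [ 15.. 22] 00001000
  (the other 54 windows repeat one of these)
distinct factors: {00001000, 00010000, 00010001, 00100001, 00100010, 01000010, 01000100, 10000100, 10001000}
count = 9  (Sturmian bound for length 8 is 9)

9


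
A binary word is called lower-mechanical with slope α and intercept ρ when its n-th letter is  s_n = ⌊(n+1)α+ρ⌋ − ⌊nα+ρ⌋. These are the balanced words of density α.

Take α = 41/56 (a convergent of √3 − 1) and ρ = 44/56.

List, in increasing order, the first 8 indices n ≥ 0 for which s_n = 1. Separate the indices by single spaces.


0 1 3 4 5 7 8 9

n=0: ⌊85/56⌋−⌊44/56⌋ = 1−0 = 1  ← one
n=1: ⌊126/56⌋−⌊85/56⌋ = 2−1 = 1  ← one
n=2: ⌊167/56⌋−⌊126/56⌋ = 2−2 = 0
n=3: ⌊208/56⌋−⌊167/56⌋ = 3−2 = 1  ← one
n=4: ⌊249/56⌋−⌊208/56⌋ = 4−3 = 1  ← one
n=5: ⌊290/56⌋−⌊249/56⌋ = 5−4 = 1  ← one
n=6: ⌊331/56⌋−⌊290/56⌋ = 5−5 = 0
n=7: ⌊372/56⌋−⌊331/56⌋ = 6−5 = 1  ← one
n=8: ⌊413/56⌋−⌊372/56⌋ = 7−6 = 1  ← one
n=9: ⌊454/56⌋−⌊413/56⌋ = 8−7 = 1  ← one
positions of the first 8 ones: 0 1 3 4 5 7 8 9


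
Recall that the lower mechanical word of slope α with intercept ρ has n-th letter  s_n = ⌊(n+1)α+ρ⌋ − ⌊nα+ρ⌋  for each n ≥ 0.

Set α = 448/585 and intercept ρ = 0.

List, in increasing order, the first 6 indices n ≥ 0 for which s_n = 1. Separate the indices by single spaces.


1 2 3 5 6 7

n=0: ⌊448/585⌋−⌊0/585⌋ = 0−0 = 0
n=1: ⌊896/585⌋−⌊448/585⌋ = 1−0 = 1  ← one
n=2: ⌊1344/585⌋−⌊896/585⌋ = 2−1 = 1  ← one
n=3: ⌊1792/585⌋−⌊1344/585⌋ = 3−2 = 1  ← one
n=4: ⌊2240/585⌋−⌊1792/585⌋ = 3−3 = 0
n=5: ⌊2688/585⌋−⌊2240/585⌋ = 4−3 = 1  ← one
n=6: ⌊3136/585⌋−⌊2688/585⌋ = 5−4 = 1  ← one
n=7: ⌊3584/585⌋−⌊3136/585⌋ = 6−5 = 1  ← one
positions of the first 6 ones: 1 2 3 5 6 7


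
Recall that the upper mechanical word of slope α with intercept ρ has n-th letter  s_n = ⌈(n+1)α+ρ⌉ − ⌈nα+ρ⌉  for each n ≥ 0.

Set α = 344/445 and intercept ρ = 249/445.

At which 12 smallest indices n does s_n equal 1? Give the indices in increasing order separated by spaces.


n=0: ⌈593/445⌉−⌈249/445⌉ = 2−1 = 1  ← one
n=1: ⌈937/445⌉−⌈593/445⌉ = 3−2 = 1  ← one
n=2: ⌈1281/445⌉−⌈937/445⌉ = 3−3 = 0
n=3: ⌈1625/445⌉−⌈1281/445⌉ = 4−3 = 1  ← one
n=4: ⌈1969/445⌉−⌈1625/445⌉ = 5−4 = 1  ← one
n=5: ⌈2313/445⌉−⌈1969/445⌉ = 6−5 = 1  ← one
n=6: ⌈2657/445⌉−⌈2313/445⌉ = 6−6 = 0
n=7: ⌈3001/445⌉−⌈2657/445⌉ = 7−6 = 1  ← one
n=8: ⌈3345/445⌉−⌈3001/445⌉ = 8−7 = 1  ← one
n=9: ⌈3689/445⌉−⌈3345/445⌉ = 9−8 = 1  ← one
n=10: ⌈4033/445⌉−⌈3689/445⌉ = 10−9 = 1  ← one
n=11: ⌈4377/445⌉−⌈4033/445⌉ = 10−10 = 0
n=12: ⌈4721/445⌉−⌈4377/445⌉ = 11−10 = 1  ← one
n=13: ⌈5065/445⌉−⌈4721/445⌉ = 12−11 = 1  ← one
n=14: ⌈5409/445⌉−⌈5065/445⌉ = 13−12 = 1  ← one
positions of the first 12 ones: 0 1 3 4 5 7 8 9 10 12 13 14

0 1 3 4 5 7 8 9 10 12 13 14


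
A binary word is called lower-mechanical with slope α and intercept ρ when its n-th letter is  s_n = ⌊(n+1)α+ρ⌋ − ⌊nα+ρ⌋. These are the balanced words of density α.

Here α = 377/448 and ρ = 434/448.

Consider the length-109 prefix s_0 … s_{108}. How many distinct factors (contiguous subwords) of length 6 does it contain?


t_n = ⌊(n·377+434)/448⌋ for n = 0 … 109:
  n=0…9: ⌊434/448⌋=0 ⌊811/448⌋=1 ⌊1188/448⌋=2 ⌊1565/448⌋=3 ⌊1942/448⌋=4 ⌊2319/448⌋=5 ⌊2696/448⌋=6 ⌊3073/448⌋=6 ⌊3450/448⌋=7 ⌊3827/448⌋=8
  n=10…19: ⌊4204/448⌋=9 ⌊4581/448⌋=10 ⌊4958/448⌋=11 ⌊5335/448⌋=11 ⌊5712/448⌋=12 ⌊6089/448⌋=13 ⌊6466/448⌋=14 ⌊6843/448⌋=15 ⌊7220/448⌋=16 ⌊7597/448⌋=16
  n=20…29: ⌊7974/448⌋=17 ⌊8351/448⌋=18 ⌊8728/448⌋=19 ⌊9105/448⌋=20 ⌊9482/448⌋=21 ⌊9859/448⌋=22 ⌊10236/448⌋=22 ⌊10613/448⌋=23 ⌊10990/448⌋=24 ⌊11367/448⌋=25
  n=30…39: ⌊11744/448⌋=26 ⌊12121/448⌋=27 ⌊12498/448⌋=27 ⌊12875/448⌋=28 ⌊13252/448⌋=29 ⌊13629/448⌋=30 ⌊14006/448⌋=31 ⌊14383/448⌋=32 ⌊14760/448⌋=32 ⌊15137/448⌋=33
  n=40…49: ⌊15514/448⌋=34 ⌊15891/448⌋=35 ⌊16268/448⌋=36 ⌊16645/448⌋=37 ⌊17022/448⌋=37 ⌊17399/448⌋=38 ⌊17776/448⌋=39 ⌊18153/448⌋=40 ⌊18530/448⌋=41 ⌊18907/448⌋=42
  n=50…59: ⌊19284/448⌋=43 ⌊19661/448⌋=43 ⌊20038/448⌋=44 ⌊20415/448⌋=45 ⌊20792/448⌋=46 ⌊21169/448⌋=47 ⌊21546/448⌋=48 ⌊21923/448⌋=48 ⌊22300/448⌋=49 ⌊22677/448⌋=50
  n=60…69: ⌊23054/448⌋=51 ⌊23431/448⌋=52 ⌊23808/448⌋=53 ⌊24185/448⌋=53 ⌊24562/448⌋=54 ⌊24939/448⌋=55 ⌊25316/448⌋=56 ⌊25693/448⌋=57 ⌊26070/448⌋=58 ⌊26447/448⌋=59
  n=70…79: ⌊26824/448⌋=59 ⌊27201/448⌋=60 ⌊27578/448⌋=61 ⌊27955/448⌋=62 ⌊28332/448⌋=63 ⌊28709/448⌋=64 ⌊29086/448⌋=64 ⌊29463/448⌋=65 ⌊29840/448⌋=66 ⌊30217/448⌋=67
  n=80…89: ⌊30594/448⌋=68 ⌊30971/448⌋=69 ⌊31348/448⌋=69 ⌊31725/448⌋=70 ⌊32102/448⌋=71 ⌊32479/448⌋=72 ⌊32856/448⌋=73 ⌊33233/448⌋=74 ⌊33610/448⌋=75 ⌊33987/448⌋=75
  n=90…99: ⌊34364/448⌋=76 ⌊34741/448⌋=77 ⌊35118/448⌋=78 ⌊35495/448⌋=79 ⌊35872/448⌋=80 ⌊36249/448⌋=80 ⌊36626/448⌋=81 ⌊37003/448⌋=82 ⌊37380/448⌋=83 ⌊37757/448⌋=84
  n=100…109: ⌊38134/448⌋=85 ⌊38511/448⌋=85 ⌊38888/448⌋=86 ⌊39265/448⌋=87 ⌊39642/448⌋=88 ⌊40019/448⌋=89 ⌊40396/448⌋=90 ⌊40773/448⌋=91 ⌊41150/448⌋=91 ⌊41527/448⌋=92
s_n = t_(n+1) − t_n for n = 0 … 108 gives
prefix = 1111110111110111110111111011111011111011111011111101111101111101111110111110111110111111011111011111011111101
slide a length-6 window over [0..5] … [103..108] (104 windows); first occurrence of each distinct factor:
  [  0..  5] 111111
  [  1..  6] 111110
  [  2..  7] 111101
  [  3..  8] 111011
  [  4..  9] 110111
  [  5.. 10] 101111
  [  6.. 11] 011111
  (the other 97 windows repeat one of these)
distinct factors: {011111, 101111, 110111, 111011, 111101, 111110, 111111}
count = 7  (Sturmian bound for length 6 is 7)

7


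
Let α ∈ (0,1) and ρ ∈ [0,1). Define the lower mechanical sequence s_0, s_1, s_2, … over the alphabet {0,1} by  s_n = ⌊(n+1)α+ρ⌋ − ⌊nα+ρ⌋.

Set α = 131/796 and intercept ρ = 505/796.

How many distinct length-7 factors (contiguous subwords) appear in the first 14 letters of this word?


6

t_n = ⌊(n·131+505)/796⌋ for n = 0 … 14:
  n=0…9: ⌊505/796⌋=0 ⌊636/796⌋=0 ⌊767/796⌋=0 ⌊898/796⌋=1 ⌊1029/796⌋=1 ⌊1160/796⌋=1 ⌊1291/796⌋=1 ⌊1422/796⌋=1 ⌊1553/796⌋=1 ⌊1684/796⌋=2
  n=10…14: ⌊1815/796⌋=2 ⌊1946/796⌋=2 ⌊2077/796⌋=2 ⌊2208/796⌋=2 ⌊2339/796⌋=2
s_n = t_(n+1) − t_n for n = 0 … 13 gives
prefix = 00100000100000
slide a length-7 window over [0..6] … [7..13] (8 windows); first occurrence of each distinct factor:
  [  0..  6] 0010000
  [  1..  7] 0100000
  [  2..  8] 1000001
  [  3..  9] 0000010
  [  4.. 10] 0000100
  [  5.. 11] 0001000
  (the other 2 windows repeat one of these)
distinct factors: {0000010, 0000100, 0001000, 0010000, 0100000, 1000001}
count = 6  (Sturmian bound for length 7 is 8)


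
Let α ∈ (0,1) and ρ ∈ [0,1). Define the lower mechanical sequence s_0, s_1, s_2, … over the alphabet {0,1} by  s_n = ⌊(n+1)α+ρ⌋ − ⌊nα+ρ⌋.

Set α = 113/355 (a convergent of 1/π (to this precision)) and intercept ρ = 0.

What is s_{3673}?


(n+1)α + ρ = (3674·113) / 355 = 415162/355
nα + ρ     = (3673·113) / 355 = 415049/355
⌊415162/355⌋ = 1169,  ⌊415049/355⌋ = 1169
s_{3673} = 1169 − 1169 = 0

0


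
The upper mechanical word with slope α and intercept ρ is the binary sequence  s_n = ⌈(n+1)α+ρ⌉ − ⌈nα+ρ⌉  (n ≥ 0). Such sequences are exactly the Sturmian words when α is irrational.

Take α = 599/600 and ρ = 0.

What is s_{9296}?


1

(n+1)α + ρ = (9297·599) / 600 = 5568903/600
nα + ρ     = (9296·599) / 600 = 5568304/600
⌈5568903/600⌉ = 9282,  ⌈5568304/600⌉ = 9281
s_{9296} = 9282 − 9281 = 1


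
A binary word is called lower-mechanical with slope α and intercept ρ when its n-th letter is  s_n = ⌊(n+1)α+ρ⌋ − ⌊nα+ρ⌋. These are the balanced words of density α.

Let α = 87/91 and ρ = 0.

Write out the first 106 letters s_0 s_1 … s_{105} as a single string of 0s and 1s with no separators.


n=0: ⌊(1·87)/91⌋ − ⌊(0·87)/91⌋ = ⌊87/91⌋ − ⌊0/91⌋ = 0 − 0 = 0
n=1: ⌊(2·87)/91⌋ − ⌊(1·87)/91⌋ = ⌊174/91⌋ − ⌊87/91⌋ = 1 − 0 = 1
n=2: ⌊(3·87)/91⌋ − ⌊(2·87)/91⌋ = ⌊261/91⌋ − ⌊174/91⌋ = 2 − 1 = 1
n=3: ⌊(4·87)/91⌋ − ⌊(3·87)/91⌋ = ⌊348/91⌋ − ⌊261/91⌋ = 3 − 2 = 1
n=4: ⌊(5·87)/91⌋ − ⌊(4·87)/91⌋ = ⌊435/91⌋ − ⌊348/91⌋ = 4 − 3 = 1
n=5: ⌊(6·87)/91⌋ − ⌊(5·87)/91⌋ = ⌊522/91⌋ − ⌊435/91⌋ = 5 − 4 = 1
n=6: ⌊(7·87)/91⌋ − ⌊(6·87)/91⌋ = ⌊609/91⌋ − ⌊522/91⌋ = 6 − 5 = 1
n=7: ⌊(8·87)/91⌋ − ⌊(7·87)/91⌋ = ⌊696/91⌋ − ⌊609/91⌋ = 7 − 6 = 1
n=8: ⌊(9·87)/91⌋ − ⌊(8·87)/91⌋ = ⌊783/91⌋ − ⌊696/91⌋ = 8 − 7 = 1
n=9: ⌊(10·87)/91⌋ − ⌊(9·87)/91⌋ = ⌊870/91⌋ − ⌊783/91⌋ = 9 − 8 = 1
n=10: ⌊(11·87)/91⌋ − ⌊(10·87)/91⌋ = ⌊957/91⌋ − ⌊870/91⌋ = 10 − 9 = 1
n=11: ⌊(12·87)/91⌋ − ⌊(11·87)/91⌋ = ⌊1044/91⌋ − ⌊957/91⌋ = 11 − 10 = 1
n=12: ⌊(13·87)/91⌋ − ⌊(12·87)/91⌋ = ⌊1131/91⌋ − ⌊1044/91⌋ = 12 − 11 = 1
n=13: ⌊(14·87)/91⌋ − ⌊(13·87)/91⌋ = ⌊1218/91⌋ − ⌊1131/91⌋ = 13 − 12 = 1
n=14: ⌊(15·87)/91⌋ − ⌊(14·87)/91⌋ = ⌊1305/91⌋ − ⌊1218/91⌋ = 14 − 13 = 1
n=15: ⌊(16·87)/91⌋ − ⌊(15·87)/91⌋ = ⌊1392/91⌋ − ⌊1305/91⌋ = 15 − 14 = 1
n=16: ⌊(17·87)/91⌋ − ⌊(16·87)/91⌋ = ⌊1479/91⌋ − ⌊1392/91⌋ = 16 − 15 = 1
n=17: ⌊(18·87)/91⌋ − ⌊(17·87)/91⌋ = ⌊1566/91⌋ − ⌊1479/91⌋ = 17 − 16 = 1
n=18: ⌊(19·87)/91⌋ − ⌊(18·87)/91⌋ = ⌊1653/91⌋ − ⌊1566/91⌋ = 18 − 17 = 1
n=19: ⌊(20·87)/91⌋ − ⌊(19·87)/91⌋ = ⌊1740/91⌋ − ⌊1653/91⌋ = 19 − 18 = 1
n=20: ⌊(21·87)/91⌋ − ⌊(20·87)/91⌋ = ⌊1827/91⌋ − ⌊1740/91⌋ = 20 − 19 = 1
n=21: ⌊(22·87)/91⌋ − ⌊(21·87)/91⌋ = ⌊1914/91⌋ − ⌊1827/91⌋ = 21 − 20 = 1
n=22: ⌊(23·87)/91⌋ − ⌊(22·87)/91⌋ = ⌊2001/91⌋ − ⌊1914/91⌋ = 21 − 21 = 0
n=23: ⌊(24·87)/91⌋ − ⌊(23·87)/91⌋ = ⌊2088/91⌋ − ⌊2001/91⌋ = 22 − 21 = 1
n=24: ⌊(25·87)/91⌋ − ⌊(24·87)/91⌋ = ⌊2175/91⌋ − ⌊2088/91⌋ = 23 − 22 = 1
n=25: ⌊(26·87)/91⌋ − ⌊(25·87)/91⌋ = ⌊2262/91⌋ − ⌊2175/91⌋ = 24 − 23 = 1
n=26: ⌊(27·87)/91⌋ − ⌊(26·87)/91⌋ = ⌊2349/91⌋ − ⌊2262/91⌋ = 25 − 24 = 1
n=27: ⌊(28·87)/91⌋ − ⌊(27·87)/91⌋ = ⌊2436/91⌋ − ⌊2349/91⌋ = 26 − 25 = 1
n=28: ⌊(29·87)/91⌋ − ⌊(28·87)/91⌋ = ⌊2523/91⌋ − ⌊2436/91⌋ = 27 − 26 = 1
n=29: ⌊(30·87)/91⌋ − ⌊(29·87)/91⌋ = ⌊2610/91⌋ − ⌊2523/91⌋ = 28 − 27 = 1
n=30: ⌊(31·87)/91⌋ − ⌊(30·87)/91⌋ = ⌊2697/91⌋ − ⌊2610/91⌋ = 29 − 28 = 1
n=31: ⌊(32·87)/91⌋ − ⌊(31·87)/91⌋ = ⌊2784/91⌋ − ⌊2697/91⌋ = 30 − 29 = 1
n=32: ⌊(33·87)/91⌋ − ⌊(32·87)/91⌋ = ⌊2871/91⌋ − ⌊2784/91⌋ = 31 − 30 = 1
n=33: ⌊(34·87)/91⌋ − ⌊(33·87)/91⌋ = ⌊2958/91⌋ − ⌊2871/91⌋ = 32 − 31 = 1
n=34: ⌊(35·87)/91⌋ − ⌊(34·87)/91⌋ = ⌊3045/91⌋ − ⌊2958/91⌋ = 33 − 32 = 1
n=35: ⌊(36·87)/91⌋ − ⌊(35·87)/91⌋ = ⌊3132/91⌋ − ⌊3045/91⌋ = 34 − 33 = 1
n=36: ⌊(37·87)/91⌋ − ⌊(36·87)/91⌋ = ⌊3219/91⌋ − ⌊3132/91⌋ = 35 − 34 = 1
n=37: ⌊(38·87)/91⌋ − ⌊(37·87)/91⌋ = ⌊3306/91⌋ − ⌊3219/91⌋ = 36 − 35 = 1
n=38: ⌊(39·87)/91⌋ − ⌊(38·87)/91⌋ = ⌊3393/91⌋ − ⌊3306/91⌋ = 37 − 36 = 1
n=39: ⌊(40·87)/91⌋ − ⌊(39·87)/91⌋ = ⌊3480/91⌋ − ⌊3393/91⌋ = 38 − 37 = 1
n=40: ⌊(41·87)/91⌋ − ⌊(40·87)/91⌋ = ⌊3567/91⌋ − ⌊3480/91⌋ = 39 − 38 = 1
n=41: ⌊(42·87)/91⌋ − ⌊(41·87)/91⌋ = ⌊3654/91⌋ − ⌊3567/91⌋ = 40 − 39 = 1
n=42: ⌊(43·87)/91⌋ − ⌊(42·87)/91⌋ = ⌊3741/91⌋ − ⌊3654/91⌋ = 41 − 40 = 1
n=43: ⌊(44·87)/91⌋ − ⌊(43·87)/91⌋ = ⌊3828/91⌋ − ⌊3741/91⌋ = 42 − 41 = 1
n=44: ⌊(45·87)/91⌋ − ⌊(44·87)/91⌋ = ⌊3915/91⌋ − ⌊3828/91⌋ = 43 − 42 = 1
n=45: ⌊(46·87)/91⌋ − ⌊(45·87)/91⌋ = ⌊4002/91⌋ − ⌊3915/91⌋ = 43 − 43 = 0
n=46: ⌊(47·87)/91⌋ − ⌊(46·87)/91⌋ = ⌊4089/91⌋ − ⌊4002/91⌋ = 44 − 43 = 1
n=47: ⌊(48·87)/91⌋ − ⌊(47·87)/91⌋ = ⌊4176/91⌋ − ⌊4089/91⌋ = 45 − 44 = 1
n=48: ⌊(49·87)/91⌋ − ⌊(48·87)/91⌋ = ⌊4263/91⌋ − ⌊4176/91⌋ = 46 − 45 = 1
n=49: ⌊(50·87)/91⌋ − ⌊(49·87)/91⌋ = ⌊4350/91⌋ − ⌊4263/91⌋ = 47 − 46 = 1
n=50: ⌊(51·87)/91⌋ − ⌊(50·87)/91⌋ = ⌊4437/91⌋ − ⌊4350/91⌋ = 48 − 47 = 1
n=51: ⌊(52·87)/91⌋ − ⌊(51·87)/91⌋ = ⌊4524/91⌋ − ⌊4437/91⌋ = 49 − 48 = 1
n=52: ⌊(53·87)/91⌋ − ⌊(52·87)/91⌋ = ⌊4611/91⌋ − ⌊4524/91⌋ = 50 − 49 = 1
n=53: ⌊(54·87)/91⌋ − ⌊(53·87)/91⌋ = ⌊4698/91⌋ − ⌊4611/91⌋ = 51 − 50 = 1
n=54: ⌊(55·87)/91⌋ − ⌊(54·87)/91⌋ = ⌊4785/91⌋ − ⌊4698/91⌋ = 52 − 51 = 1
n=55: ⌊(56·87)/91⌋ − ⌊(55·87)/91⌋ = ⌊4872/91⌋ − ⌊4785/91⌋ = 53 − 52 = 1
n=56: ⌊(57·87)/91⌋ − ⌊(56·87)/91⌋ = ⌊4959/91⌋ − ⌊4872/91⌋ = 54 − 53 = 1
n=57: ⌊(58·87)/91⌋ − ⌊(57·87)/91⌋ = ⌊5046/91⌋ − ⌊4959/91⌋ = 55 − 54 = 1
n=58: ⌊(59·87)/91⌋ − ⌊(58·87)/91⌋ = ⌊5133/91⌋ − ⌊5046/91⌋ = 56 − 55 = 1
n=59: ⌊(60·87)/91⌋ − ⌊(59·87)/91⌋ = ⌊5220/91⌋ − ⌊5133/91⌋ = 57 − 56 = 1
n=60: ⌊(61·87)/91⌋ − ⌊(60·87)/91⌋ = ⌊5307/91⌋ − ⌊5220/91⌋ = 58 − 57 = 1
n=61: ⌊(62·87)/91⌋ − ⌊(61·87)/91⌋ = ⌊5394/91⌋ − ⌊5307/91⌋ = 59 − 58 = 1
n=62: ⌊(63·87)/91⌋ − ⌊(62·87)/91⌋ = ⌊5481/91⌋ − ⌊5394/91⌋ = 60 − 59 = 1
n=63: ⌊(64·87)/91⌋ − ⌊(63·87)/91⌋ = ⌊5568/91⌋ − ⌊5481/91⌋ = 61 − 60 = 1
n=64: ⌊(65·87)/91⌋ − ⌊(64·87)/91⌋ = ⌊5655/91⌋ − ⌊5568/91⌋ = 62 − 61 = 1
n=65: ⌊(66·87)/91⌋ − ⌊(65·87)/91⌋ = ⌊5742/91⌋ − ⌊5655/91⌋ = 63 − 62 = 1
n=66: ⌊(67·87)/91⌋ − ⌊(66·87)/91⌋ = ⌊5829/91⌋ − ⌊5742/91⌋ = 64 − 63 = 1
n=67: ⌊(68·87)/91⌋ − ⌊(67·87)/91⌋ = ⌊5916/91⌋ − ⌊5829/91⌋ = 65 − 64 = 1
n=68: ⌊(69·87)/91⌋ − ⌊(68·87)/91⌋ = ⌊6003/91⌋ − ⌊5916/91⌋ = 65 − 65 = 0
n=69: ⌊(70·87)/91⌋ − ⌊(69·87)/91⌋ = ⌊6090/91⌋ − ⌊6003/91⌋ = 66 − 65 = 1
n=70: ⌊(71·87)/91⌋ − ⌊(70·87)/91⌋ = ⌊6177/91⌋ − ⌊6090/91⌋ = 67 − 66 = 1
n=71: ⌊(72·87)/91⌋ − ⌊(71·87)/91⌋ = ⌊6264/91⌋ − ⌊6177/91⌋ = 68 − 67 = 1
n=72: ⌊(73·87)/91⌋ − ⌊(72·87)/91⌋ = ⌊6351/91⌋ − ⌊6264/91⌋ = 69 − 68 = 1
n=73: ⌊(74·87)/91⌋ − ⌊(73·87)/91⌋ = ⌊6438/91⌋ − ⌊6351/91⌋ = 70 − 69 = 1
n=74: ⌊(75·87)/91⌋ − ⌊(74·87)/91⌋ = ⌊6525/91⌋ − ⌊6438/91⌋ = 71 − 70 = 1
n=75: ⌊(76·87)/91⌋ − ⌊(75·87)/91⌋ = ⌊6612/91⌋ − ⌊6525/91⌋ = 72 − 71 = 1
n=76: ⌊(77·87)/91⌋ − ⌊(76·87)/91⌋ = ⌊6699/91⌋ − ⌊6612/91⌋ = 73 − 72 = 1
n=77: ⌊(78·87)/91⌋ − ⌊(77·87)/91⌋ = ⌊6786/91⌋ − ⌊6699/91⌋ = 74 − 73 = 1
n=78: ⌊(79·87)/91⌋ − ⌊(78·87)/91⌋ = ⌊6873/91⌋ − ⌊6786/91⌋ = 75 − 74 = 1
n=79: ⌊(80·87)/91⌋ − ⌊(79·87)/91⌋ = ⌊6960/91⌋ − ⌊6873/91⌋ = 76 − 75 = 1
n=80: ⌊(81·87)/91⌋ − ⌊(80·87)/91⌋ = ⌊7047/91⌋ − ⌊6960/91⌋ = 77 − 76 = 1
n=81: ⌊(82·87)/91⌋ − ⌊(81·87)/91⌋ = ⌊7134/91⌋ − ⌊7047/91⌋ = 78 − 77 = 1
n=82: ⌊(83·87)/91⌋ − ⌊(82·87)/91⌋ = ⌊7221/91⌋ − ⌊7134/91⌋ = 79 − 78 = 1
n=83: ⌊(84·87)/91⌋ − ⌊(83·87)/91⌋ = ⌊7308/91⌋ − ⌊7221/91⌋ = 80 − 79 = 1
n=84: ⌊(85·87)/91⌋ − ⌊(84·87)/91⌋ = ⌊7395/91⌋ − ⌊7308/91⌋ = 81 − 80 = 1
n=85: ⌊(86·87)/91⌋ − ⌊(85·87)/91⌋ = ⌊7482/91⌋ − ⌊7395/91⌋ = 82 − 81 = 1
n=86: ⌊(87·87)/91⌋ − ⌊(86·87)/91⌋ = ⌊7569/91⌋ − ⌊7482/91⌋ = 83 − 82 = 1
n=87: ⌊(88·87)/91⌋ − ⌊(87·87)/91⌋ = ⌊7656/91⌋ − ⌊7569/91⌋ = 84 − 83 = 1
n=88: ⌊(89·87)/91⌋ − ⌊(88·87)/91⌋ = ⌊7743/91⌋ − ⌊7656/91⌋ = 85 − 84 = 1
n=89: ⌊(90·87)/91⌋ − ⌊(89·87)/91⌋ = ⌊7830/91⌋ − ⌊7743/91⌋ = 86 − 85 = 1
n=90: ⌊(91·87)/91⌋ − ⌊(90·87)/91⌋ = ⌊7917/91⌋ − ⌊7830/91⌋ = 87 − 86 = 1
n=91: ⌊(92·87)/91⌋ − ⌊(91·87)/91⌋ = ⌊8004/91⌋ − ⌊7917/91⌋ = 87 − 87 = 0
n=92: ⌊(93·87)/91⌋ − ⌊(92·87)/91⌋ = ⌊8091/91⌋ − ⌊8004/91⌋ = 88 − 87 = 1
n=93: ⌊(94·87)/91⌋ − ⌊(93·87)/91⌋ = ⌊8178/91⌋ − ⌊8091/91⌋ = 89 − 88 = 1
n=94: ⌊(95·87)/91⌋ − ⌊(94·87)/91⌋ = ⌊8265/91⌋ − ⌊8178/91⌋ = 90 − 89 = 1
n=95: ⌊(96·87)/91⌋ − ⌊(95·87)/91⌋ = ⌊8352/91⌋ − ⌊8265/91⌋ = 91 − 90 = 1
n=96: ⌊(97·87)/91⌋ − ⌊(96·87)/91⌋ = ⌊8439/91⌋ − ⌊8352/91⌋ = 92 − 91 = 1
n=97: ⌊(98·87)/91⌋ − ⌊(97·87)/91⌋ = ⌊8526/91⌋ − ⌊8439/91⌋ = 93 − 92 = 1
n=98: ⌊(99·87)/91⌋ − ⌊(98·87)/91⌋ = ⌊8613/91⌋ − ⌊8526/91⌋ = 94 − 93 = 1
n=99: ⌊(100·87)/91⌋ − ⌊(99·87)/91⌋ = ⌊8700/91⌋ − ⌊8613/91⌋ = 95 − 94 = 1
n=100: ⌊(101·87)/91⌋ − ⌊(100·87)/91⌋ = ⌊8787/91⌋ − ⌊8700/91⌋ = 96 − 95 = 1
n=101: ⌊(102·87)/91⌋ − ⌊(101·87)/91⌋ = ⌊8874/91⌋ − ⌊8787/91⌋ = 97 − 96 = 1
n=102: ⌊(103·87)/91⌋ − ⌊(102·87)/91⌋ = ⌊8961/91⌋ − ⌊8874/91⌋ = 98 − 97 = 1
n=103: ⌊(104·87)/91⌋ − ⌊(103·87)/91⌋ = ⌊9048/91⌋ − ⌊8961/91⌋ = 99 − 98 = 1
n=104: ⌊(105·87)/91⌋ − ⌊(104·87)/91⌋ = ⌊9135/91⌋ − ⌊9048/91⌋ = 100 − 99 = 1
n=105: ⌊(106·87)/91⌋ − ⌊(105·87)/91⌋ = ⌊9222/91⌋ − ⌊9135/91⌋ = 101 − 100 = 1

0111111111111111111111011111111111111111111110111111111111111111111101111111111111111111111011111111111111


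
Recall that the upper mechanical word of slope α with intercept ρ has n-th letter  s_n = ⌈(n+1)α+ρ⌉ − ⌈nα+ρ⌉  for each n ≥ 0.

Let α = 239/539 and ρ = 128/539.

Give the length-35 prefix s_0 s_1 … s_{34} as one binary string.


n=0: ⌈(1·239+128)/539⌉ − ⌈(0·239+128)/539⌉ = ⌈367/539⌉ − ⌈128/539⌉ = 1 − 1 = 0
n=1: ⌈(2·239+128)/539⌉ − ⌈(1·239+128)/539⌉ = ⌈606/539⌉ − ⌈367/539⌉ = 2 − 1 = 1
n=2: ⌈(3·239+128)/539⌉ − ⌈(2·239+128)/539⌉ = ⌈845/539⌉ − ⌈606/539⌉ = 2 − 2 = 0
n=3: ⌈(4·239+128)/539⌉ − ⌈(3·239+128)/539⌉ = ⌈1084/539⌉ − ⌈845/539⌉ = 3 − 2 = 1
n=4: ⌈(5·239+128)/539⌉ − ⌈(4·239+128)/539⌉ = ⌈1323/539⌉ − ⌈1084/539⌉ = 3 − 3 = 0
n=5: ⌈(6·239+128)/539⌉ − ⌈(5·239+128)/539⌉ = ⌈1562/539⌉ − ⌈1323/539⌉ = 3 − 3 = 0
n=6: ⌈(7·239+128)/539⌉ − ⌈(6·239+128)/539⌉ = ⌈1801/539⌉ − ⌈1562/539⌉ = 4 − 3 = 1
n=7: ⌈(8·239+128)/539⌉ − ⌈(7·239+128)/539⌉ = ⌈2040/539⌉ − ⌈1801/539⌉ = 4 − 4 = 0
n=8: ⌈(9·239+128)/539⌉ − ⌈(8·239+128)/539⌉ = ⌈2279/539⌉ − ⌈2040/539⌉ = 5 − 4 = 1
n=9: ⌈(10·239+128)/539⌉ − ⌈(9·239+128)/539⌉ = ⌈2518/539⌉ − ⌈2279/539⌉ = 5 − 5 = 0
n=10: ⌈(11·239+128)/539⌉ − ⌈(10·239+128)/539⌉ = ⌈2757/539⌉ − ⌈2518/539⌉ = 6 − 5 = 1
n=11: ⌈(12·239+128)/539⌉ − ⌈(11·239+128)/539⌉ = ⌈2996/539⌉ − ⌈2757/539⌉ = 6 − 6 = 0
n=12: ⌈(13·239+128)/539⌉ − ⌈(12·239+128)/539⌉ = ⌈3235/539⌉ − ⌈2996/539⌉ = 7 − 6 = 1
n=13: ⌈(14·239+128)/539⌉ − ⌈(13·239+128)/539⌉ = ⌈3474/539⌉ − ⌈3235/539⌉ = 7 − 7 = 0
n=14: ⌈(15·239+128)/539⌉ − ⌈(14·239+128)/539⌉ = ⌈3713/539⌉ − ⌈3474/539⌉ = 7 − 7 = 0
n=15: ⌈(16·239+128)/539⌉ − ⌈(15·239+128)/539⌉ = ⌈3952/539⌉ − ⌈3713/539⌉ = 8 − 7 = 1
n=16: ⌈(17·239+128)/539⌉ − ⌈(16·239+128)/539⌉ = ⌈4191/539⌉ − ⌈3952/539⌉ = 8 − 8 = 0
n=17: ⌈(18·239+128)/539⌉ − ⌈(17·239+128)/539⌉ = ⌈4430/539⌉ − ⌈4191/539⌉ = 9 − 8 = 1
n=18: ⌈(19·239+128)/539⌉ − ⌈(18·239+128)/539⌉ = ⌈4669/539⌉ − ⌈4430/539⌉ = 9 − 9 = 0
n=19: ⌈(20·239+128)/539⌉ − ⌈(19·239+128)/539⌉ = ⌈4908/539⌉ − ⌈4669/539⌉ = 10 − 9 = 1
n=20: ⌈(21·239+128)/539⌉ − ⌈(20·239+128)/539⌉ = ⌈5147/539⌉ − ⌈4908/539⌉ = 10 − 10 = 0
n=21: ⌈(22·239+128)/539⌉ − ⌈(21·239+128)/539⌉ = ⌈5386/539⌉ − ⌈5147/539⌉ = 10 − 10 = 0
n=22: ⌈(23·239+128)/539⌉ − ⌈(22·239+128)/539⌉ = ⌈5625/539⌉ − ⌈5386/539⌉ = 11 − 10 = 1
n=23: ⌈(24·239+128)/539⌉ − ⌈(23·239+128)/539⌉ = ⌈5864/539⌉ − ⌈5625/539⌉ = 11 − 11 = 0
n=24: ⌈(25·239+128)/539⌉ − ⌈(24·239+128)/539⌉ = ⌈6103/539⌉ − ⌈5864/539⌉ = 12 − 11 = 1
n=25: ⌈(26·239+128)/539⌉ − ⌈(25·239+128)/539⌉ = ⌈6342/539⌉ − ⌈6103/539⌉ = 12 − 12 = 0
n=26: ⌈(27·239+128)/539⌉ − ⌈(26·239+128)/539⌉ = ⌈6581/539⌉ − ⌈6342/539⌉ = 13 − 12 = 1
n=27: ⌈(28·239+128)/539⌉ − ⌈(27·239+128)/539⌉ = ⌈6820/539⌉ − ⌈6581/539⌉ = 13 − 13 = 0
n=28: ⌈(29·239+128)/539⌉ − ⌈(28·239+128)/539⌉ = ⌈7059/539⌉ − ⌈6820/539⌉ = 14 − 13 = 1
n=29: ⌈(30·239+128)/539⌉ − ⌈(29·239+128)/539⌉ = ⌈7298/539⌉ − ⌈7059/539⌉ = 14 − 14 = 0
n=30: ⌈(31·239+128)/539⌉ − ⌈(30·239+128)/539⌉ = ⌈7537/539⌉ − ⌈7298/539⌉ = 14 − 14 = 0
n=31: ⌈(32·239+128)/539⌉ − ⌈(31·239+128)/539⌉ = ⌈7776/539⌉ − ⌈7537/539⌉ = 15 − 14 = 1
n=32: ⌈(33·239+128)/539⌉ − ⌈(32·239+128)/539⌉ = ⌈8015/539⌉ − ⌈7776/539⌉ = 15 − 15 = 0
n=33: ⌈(34·239+128)/539⌉ − ⌈(33·239+128)/539⌉ = ⌈8254/539⌉ − ⌈8015/539⌉ = 16 − 15 = 1
n=34: ⌈(35·239+128)/539⌉ − ⌈(34·239+128)/539⌉ = ⌈8493/539⌉ − ⌈8254/539⌉ = 16 − 16 = 0

01010010101010010101001010101001010


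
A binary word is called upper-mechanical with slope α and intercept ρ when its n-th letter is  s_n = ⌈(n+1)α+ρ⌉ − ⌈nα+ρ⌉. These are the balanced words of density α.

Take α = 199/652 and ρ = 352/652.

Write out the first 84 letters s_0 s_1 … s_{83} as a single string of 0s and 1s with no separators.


n=0: ⌈(1·199+352)/652⌉ − ⌈(0·199+352)/652⌉ = ⌈551/652⌉ − ⌈352/652⌉ = 1 − 1 = 0
n=1: ⌈(2·199+352)/652⌉ − ⌈(1·199+352)/652⌉ = ⌈750/652⌉ − ⌈551/652⌉ = 2 − 1 = 1
n=2: ⌈(3·199+352)/652⌉ − ⌈(2·199+352)/652⌉ = ⌈949/652⌉ − ⌈750/652⌉ = 2 − 2 = 0
n=3: ⌈(4·199+352)/652⌉ − ⌈(3·199+352)/652⌉ = ⌈1148/652⌉ − ⌈949/652⌉ = 2 − 2 = 0
n=4: ⌈(5·199+352)/652⌉ − ⌈(4·199+352)/652⌉ = ⌈1347/652⌉ − ⌈1148/652⌉ = 3 − 2 = 1
n=5: ⌈(6·199+352)/652⌉ − ⌈(5·199+352)/652⌉ = ⌈1546/652⌉ − ⌈1347/652⌉ = 3 − 3 = 0
n=6: ⌈(7·199+352)/652⌉ − ⌈(6·199+352)/652⌉ = ⌈1745/652⌉ − ⌈1546/652⌉ = 3 − 3 = 0
n=7: ⌈(8·199+352)/652⌉ − ⌈(7·199+352)/652⌉ = ⌈1944/652⌉ − ⌈1745/652⌉ = 3 − 3 = 0
n=8: ⌈(9·199+352)/652⌉ − ⌈(8·199+352)/652⌉ = ⌈2143/652⌉ − ⌈1944/652⌉ = 4 − 3 = 1
n=9: ⌈(10·199+352)/652⌉ − ⌈(9·199+352)/652⌉ = ⌈2342/652⌉ − ⌈2143/652⌉ = 4 − 4 = 0
n=10: ⌈(11·199+352)/652⌉ − ⌈(10·199+352)/652⌉ = ⌈2541/652⌉ − ⌈2342/652⌉ = 4 − 4 = 0
n=11: ⌈(12·199+352)/652⌉ − ⌈(11·199+352)/652⌉ = ⌈2740/652⌉ − ⌈2541/652⌉ = 5 − 4 = 1
n=12: ⌈(13·199+352)/652⌉ − ⌈(12·199+352)/652⌉ = ⌈2939/652⌉ − ⌈2740/652⌉ = 5 − 5 = 0
n=13: ⌈(14·199+352)/652⌉ − ⌈(13·199+352)/652⌉ = ⌈3138/652⌉ − ⌈2939/652⌉ = 5 − 5 = 0
n=14: ⌈(15·199+352)/652⌉ − ⌈(14·199+352)/652⌉ = ⌈3337/652⌉ − ⌈3138/652⌉ = 6 − 5 = 1
n=15: ⌈(16·199+352)/652⌉ − ⌈(15·199+352)/652⌉ = ⌈3536/652⌉ − ⌈3337/652⌉ = 6 − 6 = 0
n=16: ⌈(17·199+352)/652⌉ − ⌈(16·199+352)/652⌉ = ⌈3735/652⌉ − ⌈3536/652⌉ = 6 − 6 = 0
n=17: ⌈(18·199+352)/652⌉ − ⌈(17·199+352)/652⌉ = ⌈3934/652⌉ − ⌈3735/652⌉ = 7 − 6 = 1
n=18: ⌈(19·199+352)/652⌉ − ⌈(18·199+352)/652⌉ = ⌈4133/652⌉ − ⌈3934/652⌉ = 7 − 7 = 0
n=19: ⌈(20·199+352)/652⌉ − ⌈(19·199+352)/652⌉ = ⌈4332/652⌉ − ⌈4133/652⌉ = 7 − 7 = 0
n=20: ⌈(21·199+352)/652⌉ − ⌈(20·199+352)/652⌉ = ⌈4531/652⌉ − ⌈4332/652⌉ = 7 − 7 = 0
n=21: ⌈(22·199+352)/652⌉ − ⌈(21·199+352)/652⌉ = ⌈4730/652⌉ − ⌈4531/652⌉ = 8 − 7 = 1
n=22: ⌈(23·199+352)/652⌉ − ⌈(22·199+352)/652⌉ = ⌈4929/652⌉ − ⌈4730/652⌉ = 8 − 8 = 0
n=23: ⌈(24·199+352)/652⌉ − ⌈(23·199+352)/652⌉ = ⌈5128/652⌉ − ⌈4929/652⌉ = 8 − 8 = 0
n=24: ⌈(25·199+352)/652⌉ − ⌈(24·199+352)/652⌉ = ⌈5327/652⌉ − ⌈5128/652⌉ = 9 − 8 = 1
n=25: ⌈(26·199+352)/652⌉ − ⌈(25·199+352)/652⌉ = ⌈5526/652⌉ − ⌈5327/652⌉ = 9 − 9 = 0
n=26: ⌈(27·199+352)/652⌉ − ⌈(26·199+352)/652⌉ = ⌈5725/652⌉ − ⌈5526/652⌉ = 9 − 9 = 0
n=27: ⌈(28·199+352)/652⌉ − ⌈(27·199+352)/652⌉ = ⌈5924/652⌉ − ⌈5725/652⌉ = 10 − 9 = 1
n=28: ⌈(29·199+352)/652⌉ − ⌈(28·199+352)/652⌉ = ⌈6123/652⌉ − ⌈5924/652⌉ = 10 − 10 = 0
n=29: ⌈(30·199+352)/652⌉ − ⌈(29·199+352)/652⌉ = ⌈6322/652⌉ − ⌈6123/652⌉ = 10 − 10 = 0
n=30: ⌈(31·199+352)/652⌉ − ⌈(30·199+352)/652⌉ = ⌈6521/652⌉ − ⌈6322/652⌉ = 11 − 10 = 1
n=31: ⌈(32·199+352)/652⌉ − ⌈(31·199+352)/652⌉ = ⌈6720/652⌉ − ⌈6521/652⌉ = 11 − 11 = 0
n=32: ⌈(33·199+352)/652⌉ − ⌈(32·199+352)/652⌉ = ⌈6919/652⌉ − ⌈6720/652⌉ = 11 − 11 = 0
n=33: ⌈(34·199+352)/652⌉ − ⌈(33·199+352)/652⌉ = ⌈7118/652⌉ − ⌈6919/652⌉ = 11 − 11 = 0
n=34: ⌈(35·199+352)/652⌉ − ⌈(34·199+352)/652⌉ = ⌈7317/652⌉ − ⌈7118/652⌉ = 12 − 11 = 1
n=35: ⌈(36·199+352)/652⌉ − ⌈(35·199+352)/652⌉ = ⌈7516/652⌉ − ⌈7317/652⌉ = 12 − 12 = 0
n=36: ⌈(37·199+352)/652⌉ − ⌈(36·199+352)/652⌉ = ⌈7715/652⌉ − ⌈7516/652⌉ = 12 − 12 = 0
n=37: ⌈(38·199+352)/652⌉ − ⌈(37·199+352)/652⌉ = ⌈7914/652⌉ − ⌈7715/652⌉ = 13 − 12 = 1
n=38: ⌈(39·199+352)/652⌉ − ⌈(38·199+352)/652⌉ = ⌈8113/652⌉ − ⌈7914/652⌉ = 13 − 13 = 0
n=39: ⌈(40·199+352)/652⌉ − ⌈(39·199+352)/652⌉ = ⌈8312/652⌉ − ⌈8113/652⌉ = 13 − 13 = 0
n=40: ⌈(41·199+352)/652⌉ − ⌈(40·199+352)/652⌉ = ⌈8511/652⌉ − ⌈8312/652⌉ = 14 − 13 = 1
n=41: ⌈(42·199+352)/652⌉ − ⌈(41·199+352)/652⌉ = ⌈8710/652⌉ − ⌈8511/652⌉ = 14 − 14 = 0
n=42: ⌈(43·199+352)/652⌉ − ⌈(42·199+352)/652⌉ = ⌈8909/652⌉ − ⌈8710/652⌉ = 14 − 14 = 0
n=43: ⌈(44·199+352)/652⌉ − ⌈(43·199+352)/652⌉ = ⌈9108/652⌉ − ⌈8909/652⌉ = 14 − 14 = 0
n=44: ⌈(45·199+352)/652⌉ − ⌈(44·199+352)/652⌉ = ⌈9307/652⌉ − ⌈9108/652⌉ = 15 − 14 = 1
n=45: ⌈(46·199+352)/652⌉ − ⌈(45·199+352)/652⌉ = ⌈9506/652⌉ − ⌈9307/652⌉ = 15 − 15 = 0
n=46: ⌈(47·199+352)/652⌉ − ⌈(46·199+352)/652⌉ = ⌈9705/652⌉ − ⌈9506/652⌉ = 15 − 15 = 0
n=47: ⌈(48·199+352)/652⌉ − ⌈(47·199+352)/652⌉ = ⌈9904/652⌉ − ⌈9705/652⌉ = 16 − 15 = 1
n=48: ⌈(49·199+352)/652⌉ − ⌈(48·199+352)/652⌉ = ⌈10103/652⌉ − ⌈9904/652⌉ = 16 − 16 = 0
n=49: ⌈(50·199+352)/652⌉ − ⌈(49·199+352)/652⌉ = ⌈10302/652⌉ − ⌈10103/652⌉ = 16 − 16 = 0
n=50: ⌈(51·199+352)/652⌉ − ⌈(50·199+352)/652⌉ = ⌈10501/652⌉ − ⌈10302/652⌉ = 17 − 16 = 1
n=51: ⌈(52·199+352)/652⌉ − ⌈(51·199+352)/652⌉ = ⌈10700/652⌉ − ⌈10501/652⌉ = 17 − 17 = 0
n=52: ⌈(53·199+352)/652⌉ − ⌈(52·199+352)/652⌉ = ⌈10899/652⌉ − ⌈10700/652⌉ = 17 − 17 = 0
n=53: ⌈(54·199+352)/652⌉ − ⌈(53·199+352)/652⌉ = ⌈11098/652⌉ − ⌈10899/652⌉ = 18 − 17 = 1
n=54: ⌈(55·199+352)/652⌉ − ⌈(54·199+352)/652⌉ = ⌈11297/652⌉ − ⌈11098/652⌉ = 18 − 18 = 0
n=55: ⌈(56·199+352)/652⌉ − ⌈(55·199+352)/652⌉ = ⌈11496/652⌉ − ⌈11297/652⌉ = 18 − 18 = 0
n=56: ⌈(57·199+352)/652⌉ − ⌈(56·199+352)/652⌉ = ⌈11695/652⌉ − ⌈11496/652⌉ = 18 − 18 = 0
n=57: ⌈(58·199+352)/652⌉ − ⌈(57·199+352)/652⌉ = ⌈11894/652⌉ − ⌈11695/652⌉ = 19 − 18 = 1
n=58: ⌈(59·199+352)/652⌉ − ⌈(58·199+352)/652⌉ = ⌈12093/652⌉ − ⌈11894/652⌉ = 19 − 19 = 0
n=59: ⌈(60·199+352)/652⌉ − ⌈(59·199+352)/652⌉ = ⌈12292/652⌉ − ⌈12093/652⌉ = 19 − 19 = 0
n=60: ⌈(61·199+352)/652⌉ − ⌈(60·199+352)/652⌉ = ⌈12491/652⌉ − ⌈12292/652⌉ = 20 − 19 = 1
n=61: ⌈(62·199+352)/652⌉ − ⌈(61·199+352)/652⌉ = ⌈12690/652⌉ − ⌈12491/652⌉ = 20 − 20 = 0
n=62: ⌈(63·199+352)/652⌉ − ⌈(62·199+352)/652⌉ = ⌈12889/652⌉ − ⌈12690/652⌉ = 20 − 20 = 0
n=63: ⌈(64·199+352)/652⌉ − ⌈(63·199+352)/652⌉ = ⌈13088/652⌉ − ⌈12889/652⌉ = 21 − 20 = 1
n=64: ⌈(65·199+352)/652⌉ − ⌈(64·199+352)/652⌉ = ⌈13287/652⌉ − ⌈13088/652⌉ = 21 − 21 = 0
n=65: ⌈(66·199+352)/652⌉ − ⌈(65·199+352)/652⌉ = ⌈13486/652⌉ − ⌈13287/652⌉ = 21 − 21 = 0
n=66: ⌈(67·199+352)/652⌉ − ⌈(66·199+352)/652⌉ = ⌈13685/652⌉ − ⌈13486/652⌉ = 21 − 21 = 0
n=67: ⌈(68·199+352)/652⌉ − ⌈(67·199+352)/652⌉ = ⌈13884/652⌉ − ⌈13685/652⌉ = 22 − 21 = 1
n=68: ⌈(69·199+352)/652⌉ − ⌈(68·199+352)/652⌉ = ⌈14083/652⌉ − ⌈13884/652⌉ = 22 − 22 = 0
n=69: ⌈(70·199+352)/652⌉ − ⌈(69·199+352)/652⌉ = ⌈14282/652⌉ − ⌈14083/652⌉ = 22 − 22 = 0
n=70: ⌈(71·199+352)/652⌉ − ⌈(70·199+352)/652⌉ = ⌈14481/652⌉ − ⌈14282/652⌉ = 23 − 22 = 1
n=71: ⌈(72·199+352)/652⌉ − ⌈(71·199+352)/652⌉ = ⌈14680/652⌉ − ⌈14481/652⌉ = 23 − 23 = 0
n=72: ⌈(73·199+352)/652⌉ − ⌈(72·199+352)/652⌉ = ⌈14879/652⌉ − ⌈14680/652⌉ = 23 − 23 = 0
n=73: ⌈(74·199+352)/652⌉ − ⌈(73·199+352)/652⌉ = ⌈15078/652⌉ − ⌈14879/652⌉ = 24 − 23 = 1
n=74: ⌈(75·199+352)/652⌉ − ⌈(74·199+352)/652⌉ = ⌈15277/652⌉ − ⌈15078/652⌉ = 24 − 24 = 0
n=75: ⌈(76·199+352)/652⌉ − ⌈(75·199+352)/652⌉ = ⌈15476/652⌉ − ⌈15277/652⌉ = 24 − 24 = 0
n=76: ⌈(77·199+352)/652⌉ − ⌈(76·199+352)/652⌉ = ⌈15675/652⌉ − ⌈15476/652⌉ = 25 − 24 = 1
n=77: ⌈(78·199+352)/652⌉ − ⌈(77·199+352)/652⌉ = ⌈15874/652⌉ − ⌈15675/652⌉ = 25 − 25 = 0
n=78: ⌈(79·199+352)/652⌉ − ⌈(78·199+352)/652⌉ = ⌈16073/652⌉ − ⌈15874/652⌉ = 25 − 25 = 0
n=79: ⌈(80·199+352)/652⌉ − ⌈(79·199+352)/652⌉ = ⌈16272/652⌉ − ⌈16073/652⌉ = 25 − 25 = 0
n=80: ⌈(81·199+352)/652⌉ − ⌈(80·199+352)/652⌉ = ⌈16471/652⌉ − ⌈16272/652⌉ = 26 − 25 = 1
n=81: ⌈(82·199+352)/652⌉ − ⌈(81·199+352)/652⌉ = ⌈16670/652⌉ − ⌈16471/652⌉ = 26 − 26 = 0
n=82: ⌈(83·199+352)/652⌉ − ⌈(82·199+352)/652⌉ = ⌈16869/652⌉ − ⌈16670/652⌉ = 26 − 26 = 0
n=83: ⌈(84·199+352)/652⌉ − ⌈(83·199+352)/652⌉ = ⌈17068/652⌉ − ⌈16869/652⌉ = 27 − 26 = 1

010010001001001001000100100100100010010010001001001001000100100100010010010010001001


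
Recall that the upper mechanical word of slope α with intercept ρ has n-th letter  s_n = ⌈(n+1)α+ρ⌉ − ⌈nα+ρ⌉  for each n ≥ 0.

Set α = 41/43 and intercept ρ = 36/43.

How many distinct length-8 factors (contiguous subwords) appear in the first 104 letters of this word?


t_n = ⌈(n·41+36)/43⌉ for n = 0 … 104:
  n=0…9: ⌈36/43⌉=1 ⌈77/43⌉=2 ⌈118/43⌉=3 ⌈159/43⌉=4 ⌈200/43⌉=5 ⌈241/43⌉=6 ⌈282/43⌉=7 ⌈323/43⌉=8 ⌈364/43⌉=9 ⌈405/43⌉=10
  n=10…19: ⌈446/43⌉=11 ⌈487/43⌉=12 ⌈528/43⌉=13 ⌈569/43⌉=14 ⌈610/43⌉=15 ⌈651/43⌉=16 ⌈692/43⌉=17 ⌈733/43⌉=18 ⌈774/43⌉=18 ⌈815/43⌉=19
  n=20…29: ⌈856/43⌉=20 ⌈897/43⌉=21 ⌈938/43⌉=22 ⌈979/43⌉=23 ⌈1020/43⌉=24 ⌈1061/43⌉=25 ⌈1102/43⌉=26 ⌈1143/43⌉=27 ⌈1184/43⌉=28 ⌈1225/43⌉=29
  n=30…39: ⌈1266/43⌉=30 ⌈1307/43⌉=31 ⌈1348/43⌉=32 ⌈1389/43⌉=33 ⌈1430/43⌉=34 ⌈1471/43⌉=35 ⌈1512/43⌉=36 ⌈1553/43⌉=37 ⌈1594/43⌉=38 ⌈1635/43⌉=39
  n=40…49: ⌈1676/43⌉=39 ⌈1717/43⌉=40 ⌈1758/43⌉=41 ⌈1799/43⌉=42 ⌈1840/43⌉=43 ⌈1881/43⌉=44 ⌈1922/43⌉=45 ⌈1963/43⌉=46 ⌈2004/43⌉=47 ⌈2045/43⌉=48
  n=50…59: ⌈2086/43⌉=49 ⌈2127/43⌉=50 ⌈2168/43⌉=51 ⌈2209/43⌉=52 ⌈2250/43⌉=53 ⌈2291/43⌉=54 ⌈2332/43⌉=55 ⌈2373/43⌉=56 ⌈2414/43⌉=57 ⌈2455/43⌉=58
  n=60…69: ⌈2496/43⌉=59 ⌈2537/43⌉=59 ⌈2578/43⌉=60 ⌈2619/43⌉=61 ⌈2660/43⌉=62 ⌈2701/43⌉=63 ⌈2742/43⌉=64 ⌈2783/43⌉=65 ⌈2824/43⌉=66 ⌈2865/43⌉=67
  n=70…79: ⌈2906/43⌉=68 ⌈2947/43⌉=69 ⌈2988/43⌉=70 ⌈3029/43⌉=71 ⌈3070/43⌉=72 ⌈3111/43⌉=73 ⌈3152/43⌉=74 ⌈3193/43⌉=75 ⌈3234/43⌉=76 ⌈3275/43⌉=77
  n=80…89: ⌈3316/43⌉=78 ⌈3357/43⌉=79 ⌈3398/43⌉=80 ⌈3439/43⌉=80 ⌈3480/43⌉=81 ⌈3521/43⌉=82 ⌈3562/43⌉=83 ⌈3603/43⌉=84 ⌈3644/43⌉=85 ⌈3685/43⌉=86
  n=90…99: ⌈3726/43⌉=87 ⌈3767/43⌉=88 ⌈3808/43⌉=89 ⌈3849/43⌉=90 ⌈3890/43⌉=91 ⌈3931/43⌉=92 ⌈3972/43⌉=93 ⌈4013/43⌉=94 ⌈4054/43⌉=95 ⌈4095/43⌉=96
  n=100…104: ⌈4136/43⌉=97 ⌈4177/43⌉=98 ⌈4218/43⌉=99 ⌈4259/43⌉=100 ⌈4300/43⌉=100
s_n = t_(n+1) − t_n for n = 0 … 103 gives
prefix = 11111111111111111011111111111111111111101111111111111111111101111111111111111111110111111111111111111110
slide a length-8 window over [0..7] … [96..103] (97 windows); first occurrence of each distinct factor:
  [  0..  7] 11111111
  [ 10.. 17] 11111110
  [ 11.. 18] 11111101
  [ 12.. 19] 11111011
  [ 13.. 20] 11110111
  [ 14.. 21] 11101111
  [ 15.. 22] 11011111
  [ 16.. 23] 10111111
  [ 17.. 24] 01111111
  (the other 88 windows repeat one of these)
distinct factors: {01111111, 10111111, 11011111, 11101111, 11110111, 11111011, 11111101, 11111110, 11111111}
count = 9  (Sturmian bound for length 8 is 9)

9


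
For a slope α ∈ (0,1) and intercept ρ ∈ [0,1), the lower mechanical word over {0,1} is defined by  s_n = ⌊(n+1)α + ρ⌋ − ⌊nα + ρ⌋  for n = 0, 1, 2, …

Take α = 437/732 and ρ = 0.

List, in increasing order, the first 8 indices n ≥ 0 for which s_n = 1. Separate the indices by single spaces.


1 3 5 6 8 10 11 13

n=0: ⌊437/732⌋−⌊0/732⌋ = 0−0 = 0
n=1: ⌊874/732⌋−⌊437/732⌋ = 1−0 = 1  ← one
n=2: ⌊1311/732⌋−⌊874/732⌋ = 1−1 = 0
n=3: ⌊1748/732⌋−⌊1311/732⌋ = 2−1 = 1  ← one
n=4: ⌊2185/732⌋−⌊1748/732⌋ = 2−2 = 0
n=5: ⌊2622/732⌋−⌊2185/732⌋ = 3−2 = 1  ← one
n=6: ⌊3059/732⌋−⌊2622/732⌋ = 4−3 = 1  ← one
n=7: ⌊3496/732⌋−⌊3059/732⌋ = 4−4 = 0
n=8: ⌊3933/732⌋−⌊3496/732⌋ = 5−4 = 1  ← one
n=9: ⌊4370/732⌋−⌊3933/732⌋ = 5−5 = 0
n=10: ⌊4807/732⌋−⌊4370/732⌋ = 6−5 = 1  ← one
n=11: ⌊5244/732⌋−⌊4807/732⌋ = 7−6 = 1  ← one
n=12: ⌊5681/732⌋−⌊5244/732⌋ = 7−7 = 0
n=13: ⌊6118/732⌋−⌊5681/732⌋ = 8−7 = 1  ← one
positions of the first 8 ones: 1 3 5 6 8 10 11 13
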